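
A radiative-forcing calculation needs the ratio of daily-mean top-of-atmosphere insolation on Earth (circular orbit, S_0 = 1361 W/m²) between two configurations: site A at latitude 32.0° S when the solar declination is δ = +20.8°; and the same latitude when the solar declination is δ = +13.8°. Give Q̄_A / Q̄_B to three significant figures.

Q̄_A / Q̄_B ≈ 0.819

— Configuration A (ϕ=-32.0°):
cos h₀ = −tan(-32.0°) tan(+20.800°) = 0.2374, h₀ = 1.3311 rad.
Bracket: h₀ sin ϕ sin δ + cos ϕ cos δ sin h₀ = 1.3311×-0.52992×0.35511 + 0.84805×0.93483×0.97142 = -0.250486 + 0.770125 = 0.519639.
Q̄ = (S_0/π) × [bracket] = (1361/π) × 0.519639 = 225.12 W/m².
— Configuration B (ϕ=-32.0°):
cos h₀ = −tan(-32.0°) tan(+13.800°) = 0.1535, h₀ = 1.4167 rad.
Bracket: h₀ sin ϕ sin δ + cos ϕ cos δ sin h₀ = 1.4167×-0.52992×0.23853 + 0.84805×0.97113×0.98815 = -0.179073 + 0.813808 = 0.634735.
Q̄ = (S_0/π) × [bracket] = (1361/π) × 0.634735 = 274.98 W/m².
Ratio Q̄_A / Q̄_B = 225.12 / 274.98 = 0.8187.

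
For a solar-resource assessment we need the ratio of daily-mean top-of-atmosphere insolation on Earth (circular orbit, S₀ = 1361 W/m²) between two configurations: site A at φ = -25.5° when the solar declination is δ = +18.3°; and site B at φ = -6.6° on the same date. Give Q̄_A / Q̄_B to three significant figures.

— Configuration A (φ=-25.5°):
cos H₀ = −tan(-25.5°) tan(+18.300°) = 0.1577, H₀ = 1.4124 rad.
Bracket: H₀ sin φ sin δ + cos φ cos δ sin H₀ = 1.4124×-0.43051×0.31399 + 0.90259×0.94943×0.98748 = -0.190922 + 0.846217 = 0.655295.
Q̄ = (S₀/π) × [bracket] = (1361/π) × 0.655295 = 283.89 W/m².
— Configuration B (φ=-6.6°):
cos H₀ = −tan(-6.6°) tan(+18.300°) = 0.0383, H₀ = 1.5325 rad.
Bracket: H₀ sin φ sin δ + cos φ cos δ sin H₀ = 1.5325×-0.11494×0.31399 + 0.99337×0.94943×0.99927 = -0.055308 + 0.942447 = 0.887139.
Q̄ = (S₀/π) × [bracket] = (1361/π) × 0.887139 = 384.33 W/m².
Ratio Q̄_A / Q̄_B = 283.89 / 384.33 = 0.7387.

Q̄_A / Q̄_B ≈ 0.739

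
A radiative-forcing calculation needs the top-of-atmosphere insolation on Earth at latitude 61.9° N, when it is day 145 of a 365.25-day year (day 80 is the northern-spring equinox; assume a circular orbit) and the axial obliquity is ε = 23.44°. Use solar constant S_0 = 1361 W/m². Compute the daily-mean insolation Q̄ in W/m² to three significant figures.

Solar longitude: L_s = 360° × (145 − 80)/365.25 = 64.066°.
sin δ = sin 23.44° × sin 64.066° = 0.35773, so δ = +20.961°.
cos h₀ = −tan(+61.9°) tan(+20.961°) = -0.7174, h₀ = 2.3709 rad.
Bracket: h₀ sin ϕ sin δ + cos ϕ cos δ sin h₀ = 2.3709×0.88213×0.35773 + 0.47101×0.93383×0.69662 = 0.748172 + 0.306404 = 1.054576.
Q̄ = (S_0/π) × [bracket] = (1361/π) × 1.054576 = 456.9 W/m².

Q̄ ≈ 457 W/m²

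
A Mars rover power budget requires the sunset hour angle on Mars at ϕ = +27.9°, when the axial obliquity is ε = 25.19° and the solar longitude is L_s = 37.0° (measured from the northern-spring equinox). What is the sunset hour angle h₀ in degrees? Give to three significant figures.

Solar declination: sin δ = sin ε · sin L_s = sin 25.19° × sin 37.0° = 0.25615, so δ = +14.841°.
cos h₀ = −tan ϕ · tan δ = −tan(+27.9°) × tan(+14.841°) = -0.1403, so h₀ = 1.7116 rad = 98.07°.

h₀ = 98.1°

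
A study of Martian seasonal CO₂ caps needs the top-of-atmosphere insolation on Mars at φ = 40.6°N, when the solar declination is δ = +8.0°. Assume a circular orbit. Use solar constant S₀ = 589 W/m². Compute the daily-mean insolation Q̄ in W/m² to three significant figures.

cos H₀ = −tan(+40.6°) tan(+8.000°) = -0.1205, H₀ = 1.6915 rad.
Bracket: H₀ sin φ sin δ + cos φ cos δ sin H₀ = 1.6915×0.65077×0.13917 + 0.75927×0.99027×0.99272 = 0.153195 + 0.746409 = 0.899604.
Q̄ = (S₀/π) × [bracket] = (589/π) × 0.899604 = 168.7 W/m².

Q̄ ≈ 169 W/m²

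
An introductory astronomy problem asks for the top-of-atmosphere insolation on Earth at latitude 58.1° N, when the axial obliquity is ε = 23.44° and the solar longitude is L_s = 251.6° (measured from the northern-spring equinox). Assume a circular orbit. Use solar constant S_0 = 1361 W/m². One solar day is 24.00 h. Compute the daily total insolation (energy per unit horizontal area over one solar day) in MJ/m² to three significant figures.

Solar declination: sin δ = sin ε · sin L_s = sin 23.44° × sin 251.6° = -0.37745, so δ = -22.176°.
cos h₀ = −tan(+58.1°) tan(-22.176°) = 0.6548, h₀ = 0.8568 rad.
Bracket: h₀ sin ϕ sin δ + cos ϕ cos δ sin h₀ = 0.8568×0.84897×-0.37745 + 0.52844×0.92603×0.75577 = -0.274556 + 0.369837 = 0.095281.
Q̄ = (S_0/π) × [bracket] = (1361/π) × 0.095281 = 41.278 W/m².
Daily total = Q̄ × 24.00 h × 3600 s/h = 41.278 × 24.00 × 3600 / 10⁶ = 3.566 MJ/m².

3.57 MJ/m²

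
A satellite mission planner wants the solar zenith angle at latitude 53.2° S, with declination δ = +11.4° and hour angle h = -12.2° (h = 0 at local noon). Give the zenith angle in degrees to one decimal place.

θ_z = 65.4°

cos θ_z = sin φ sin δ + cos φ cos δ cos h = -0.158270 + 0.573944 = 0.415674.
θ_z = arccos(0.415674) = 65.4°.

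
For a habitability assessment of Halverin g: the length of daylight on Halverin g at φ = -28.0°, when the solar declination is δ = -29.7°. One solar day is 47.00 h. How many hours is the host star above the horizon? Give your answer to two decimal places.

28.11 h

cos H₀ = −tan φ · tan δ = −tan(-28.0°) × tan(-29.700°) = -0.3033, so H₀ = 1.8789 rad = 107.65°.
Daylight = 2H₀/(2π) × 47.00 h = (1.8789/π) × 47.00 = 28.11 h.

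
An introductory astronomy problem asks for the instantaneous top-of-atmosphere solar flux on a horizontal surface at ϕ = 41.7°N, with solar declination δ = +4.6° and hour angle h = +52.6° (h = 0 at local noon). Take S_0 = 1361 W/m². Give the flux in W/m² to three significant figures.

688 W/m²

cos θ_z = sin ϕ sin δ + cos ϕ cos δ cos h = 0.053351 + 0.452029 = 0.505380.
Flux = S_0 · cos θ_z = 1361 × 0.505380 = 687.8 W/m².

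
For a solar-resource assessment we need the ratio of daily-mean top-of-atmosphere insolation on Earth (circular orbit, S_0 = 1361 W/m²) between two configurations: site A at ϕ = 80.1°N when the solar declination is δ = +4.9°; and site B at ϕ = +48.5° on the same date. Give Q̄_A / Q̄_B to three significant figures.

Q̄_A / Q̄_B ≈ 0.425

— Configuration A (ϕ=+80.1°):
cos h₀ = −tan(+80.1°) tan(+4.900°) = -0.4912, h₀ = 2.0843 rad.
Bracket: h₀ sin ϕ sin δ + cos ϕ cos δ sin h₀ = 2.0843×0.98511×0.08542 + 0.17193×0.99635×0.87104 = 0.175390 + 0.149211 = 0.324601.
Q̄ = (S_0/π) × [bracket] = (1361/π) × 0.324601 = 140.62 W/m².
— Configuration B (ϕ=+48.5°):
cos h₀ = −tan(+48.5°) tan(+4.900°) = -0.0969, h₀ = 1.6678 rad.
Bracket: h₀ sin ϕ sin δ + cos ϕ cos δ sin h₀ = 1.6678×0.74896×0.08542 + 0.66262×0.99635×0.99529 = 0.106699 + 0.657092 = 0.763791.
Q̄ = (S_0/π) × [bracket] = (1361/π) × 0.763791 = 330.89 W/m².
Ratio Q̄_A / Q̄_B = 140.62 / 330.89 = 0.4250.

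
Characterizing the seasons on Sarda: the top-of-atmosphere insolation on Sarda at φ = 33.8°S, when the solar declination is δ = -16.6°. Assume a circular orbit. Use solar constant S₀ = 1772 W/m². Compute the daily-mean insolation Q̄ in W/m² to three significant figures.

Q̄ ≈ 599 W/m²

cos H₀ = −tan(-33.8°) tan(-16.600°) = -0.1996, H₀ = 1.7717 rad.
Bracket: H₀ sin φ sin δ + cos φ cos δ sin H₀ = 1.7717×-0.55630×-0.28569 + 0.83098×0.95832×0.97988 = 0.281575 + 0.780322 = 1.061897.
Q̄ = (S₀/π) × [bracket] = (1772/π) × 1.061897 = 599.0 W/m².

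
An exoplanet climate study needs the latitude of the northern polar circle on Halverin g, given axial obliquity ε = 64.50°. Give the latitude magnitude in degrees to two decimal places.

25.50°

The polar circle is the lowest latitude that experiences at least one full rotation of continuous daylight at the northern-summer solstice; it lies at |φ| = 90° − ε = 90° − 64.50° = 25.50°.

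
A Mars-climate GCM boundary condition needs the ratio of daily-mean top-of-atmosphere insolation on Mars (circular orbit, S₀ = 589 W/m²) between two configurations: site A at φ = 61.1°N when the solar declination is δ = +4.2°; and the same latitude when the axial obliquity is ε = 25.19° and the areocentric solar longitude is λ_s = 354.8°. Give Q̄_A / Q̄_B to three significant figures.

— Configuration A (φ=+61.1°):
cos H₀ = −tan(+61.1°) tan(+4.200°) = -0.1330, H₀ = 1.7042 rad.
Bracket: H₀ sin φ sin δ + cos φ cos δ sin H₀ = 1.7042×0.87546×0.07324 + 0.48328×0.99731×0.99111 = 0.109271 + 0.477695 = 0.586966.
Q̄ = (S₀/π) × [bracket] = (589/π) × 0.586966 = 110.05 W/m².
— Configuration B (φ=+61.1°):
sin δ = sin 25.19° × sin 354.8° = -0.03858, so δ = -2.211°.
cos H₀ = −tan(+61.1°) tan(-2.211°) = 0.0699, H₀ = 1.5008 rad.
Bracket: H₀ sin φ sin δ + cos φ cos δ sin H₀ = 1.5008×0.87546×-0.03858 + 0.48328×0.99926×0.99755 = -0.050690 + 0.481739 = 0.431049.
Q̄ = (S₀/π) × [bracket] = (589/π) × 0.431049 = 80.815 W/m².
Ratio Q̄_A / Q̄_B = 110.05 / 80.815 = 1.362.

Q̄_A / Q̄_B ≈ 1.36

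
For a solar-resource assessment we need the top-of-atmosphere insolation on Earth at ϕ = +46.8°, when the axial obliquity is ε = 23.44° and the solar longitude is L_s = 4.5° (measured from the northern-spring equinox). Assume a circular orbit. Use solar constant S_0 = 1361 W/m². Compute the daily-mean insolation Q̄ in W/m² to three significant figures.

Solar declination: sin δ = sin ε · sin L_s = sin 23.44° × sin 4.5° = 0.03121, so δ = +1.788°.
cos h₀ = −tan(+46.8°) tan(+1.788°) = -0.0333, h₀ = 1.6041 rad.
Bracket: h₀ sin ϕ sin δ + cos ϕ cos δ sin h₀ = 1.6041×0.72897×0.03121 + 0.68455×0.99951×0.99945 = 0.036495 + 0.683838 = 0.720333.
Q̄ = (S_0/π) × [bracket] = (1361/π) × 0.720333 = 312.1 W/m².

Q̄ ≈ 312 W/m²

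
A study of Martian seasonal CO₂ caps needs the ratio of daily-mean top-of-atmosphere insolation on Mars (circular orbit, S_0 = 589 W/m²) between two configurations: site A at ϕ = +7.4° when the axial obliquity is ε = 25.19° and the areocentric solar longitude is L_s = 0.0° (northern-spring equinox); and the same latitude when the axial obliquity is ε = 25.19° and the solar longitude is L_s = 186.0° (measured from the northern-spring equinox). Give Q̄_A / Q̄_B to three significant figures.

— Configuration A (ϕ=+7.4°):
sin δ = sin 25.19° × sin 0.0° = 0.00000, so δ = +0.000°.
cos h₀ = −tan(+7.4°) tan(+0.000°) = -0.0000, h₀ = 1.5708 rad.
Bracket: h₀ sin ϕ sin δ + cos ϕ cos δ sin h₀ = 1.5708×0.12880×0.00000 + 0.99167×1.00000×1.00000 = 0.000000 + 0.991670 = 0.991670.
Q̄ = (S_0/π) × [bracket] = (589/π) × 0.991670 = 185.92 W/m².
— Configuration B (ϕ=+7.4°):
Solar declination: sin δ = sin ε · sin L_s = sin 25.19° × sin 186.0° = -0.04449, so δ = -2.550°.
cos h₀ = −tan(+7.4°) tan(-2.550°) = 0.0058, h₀ = 1.5650 rad.
Bracket: h₀ sin ϕ sin δ + cos ϕ cos δ sin h₀ = 1.5650×0.12880×-0.04449 + 0.99167×0.99901×0.99998 = -0.008968 + 0.990668 = 0.981700.
Q̄ = (S_0/π) × [bracket] = (589/π) × 0.981700 = 184.05 W/m².
Ratio Q̄_A / Q̄_B = 185.92 / 184.05 = 1.010.

Q̄_A / Q̄_B ≈ 1.01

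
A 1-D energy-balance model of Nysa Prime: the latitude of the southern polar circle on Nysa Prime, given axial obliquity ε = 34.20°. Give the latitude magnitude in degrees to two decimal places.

The polar circle is the lowest latitude that experiences at least one full rotation of continuous darkness at the northern-summer solstice; it lies at |φ| = 90° − ε = 90° − 34.20° = 55.80°.

55.80°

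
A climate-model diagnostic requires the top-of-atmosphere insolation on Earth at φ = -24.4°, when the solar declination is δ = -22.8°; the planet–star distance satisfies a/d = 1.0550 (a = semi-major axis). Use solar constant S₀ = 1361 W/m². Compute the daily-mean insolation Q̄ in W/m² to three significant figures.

cos H₀ = −tan(-24.4°) tan(-22.800°) = -0.1907, H₀ = 1.7627 rad.
Bracket: H₀ sin φ sin δ + cos φ cos δ sin H₀ = 1.7627×-0.41310×-0.38752 + 0.91068×0.92186×0.98165 = 0.282181 + 0.824114 = 1.106295.
Inverse-square distance factor (a/d)² = 1.0550² = 1.113025.
Q̄ = (S₀/π) × 1.113025 × [bracket] = (1361/π) × 1.113025 × 1.106295 = 533.4 W/m².

Q̄ ≈ 533 W/m²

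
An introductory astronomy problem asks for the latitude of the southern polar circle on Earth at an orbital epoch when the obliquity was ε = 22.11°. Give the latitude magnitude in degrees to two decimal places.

67.89°

The polar circle is the lowest latitude that experiences at least one full rotation of continuous darkness at the northern-summer solstice; it lies at |ϕ| = 90° − ε = 90° − 22.11° = 67.89°.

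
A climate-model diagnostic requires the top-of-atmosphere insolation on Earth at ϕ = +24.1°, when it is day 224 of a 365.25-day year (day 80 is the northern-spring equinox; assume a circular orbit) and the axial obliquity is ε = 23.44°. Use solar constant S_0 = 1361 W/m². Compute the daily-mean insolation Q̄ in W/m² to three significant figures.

Solar longitude: L_s = 360° × (224 − 80)/365.25 = 141.930°.
sin δ = sin 23.44° × sin 141.930° = 0.24528, so δ = +14.199°.
cos h₀ = −tan(+24.1°) tan(+14.199°) = -0.1132, h₀ = 1.6842 rad.
Bracket: h₀ sin ϕ sin δ + cos ϕ cos δ sin h₀ = 1.6842×0.40833×0.24528 + 0.91283×0.96945×0.99357 = 0.168681 + 0.879253 = 1.047934.
Q̄ = (S_0/π) × [bracket] = (1361/π) × 1.047934 = 454.0 W/m².

Q̄ ≈ 454 W/m²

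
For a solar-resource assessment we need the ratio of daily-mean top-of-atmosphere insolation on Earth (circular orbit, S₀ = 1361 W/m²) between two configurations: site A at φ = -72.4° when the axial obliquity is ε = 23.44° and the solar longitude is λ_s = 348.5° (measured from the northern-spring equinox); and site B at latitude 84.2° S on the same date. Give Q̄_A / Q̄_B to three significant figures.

— Configuration A (φ=-72.4°):
Solar declination: sin δ = sin ε · sin λ_s = sin 23.44° × sin 348.5° = -0.07931, so δ = -4.549°.
cos H₀ = −tan(-72.4°) tan(-4.549°) = -0.2508, H₀ = 1.8243 rad.
Bracket: H₀ sin φ sin δ + cos φ cos δ sin H₀ = 1.8243×-0.95319×-0.07931 + 0.30237×0.99685×0.96804 = 0.137913 + 0.291784 = 0.429697.
Q̄ = (S₀/π) × [bracket] = (1361/π) × 0.429697 = 186.15 W/m².
— Configuration B (φ=-84.2°):
cos H₀ = −tan(-84.2°) tan(-4.549°) = -0.7832, H₀ = 2.4706 rad.
Bracket: H₀ sin φ sin δ + cos φ cos δ sin H₀ = 2.4706×-0.99488×-0.07931 + 0.10106×0.99685×0.62174 = 0.194940 + 0.062635 = 0.257575.
Q̄ = (S₀/π) × [bracket] = (1361/π) × 0.257575 = 111.59 W/m².
Ratio Q̄_A / Q̄_B = 186.15 / 111.59 = 1.668.

Q̄_A / Q̄_B ≈ 1.67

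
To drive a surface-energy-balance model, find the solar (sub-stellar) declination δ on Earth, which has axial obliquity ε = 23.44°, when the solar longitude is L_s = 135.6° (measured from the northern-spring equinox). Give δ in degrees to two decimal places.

sin δ = sin ε · sin L_s = sin 23.44° × sin 135.6° = 0.278318.
δ = arcsin(0.278318) = +16.16°.

δ = +16.16°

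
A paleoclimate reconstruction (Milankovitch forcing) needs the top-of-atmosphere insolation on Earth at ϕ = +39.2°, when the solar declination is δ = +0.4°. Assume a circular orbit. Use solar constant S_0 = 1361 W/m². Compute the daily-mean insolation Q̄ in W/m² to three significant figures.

cos h₀ = −tan(+39.2°) tan(+0.400°) = -0.0057, h₀ = 1.5765 rad.
Bracket: h₀ sin ϕ sin δ + cos ϕ cos δ sin h₀ = 1.5765×0.63203×0.00698 + 0.77494×0.99998×0.99998 = 0.006955 + 0.774909 = 0.781864.
Q̄ = (S_0/π) × [bracket] = (1361/π) × 0.781864 = 338.7 W/m².

Q̄ ≈ 339 W/m²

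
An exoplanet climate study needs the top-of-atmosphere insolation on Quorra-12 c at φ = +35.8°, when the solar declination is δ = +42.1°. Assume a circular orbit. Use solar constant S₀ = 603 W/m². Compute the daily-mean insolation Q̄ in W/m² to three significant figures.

Q̄ ≈ 259 W/m²

cos H₀ = −tan(+35.8°) tan(+42.100°) = -0.6517, H₀ = 2.2806 rad.
Bracket: H₀ sin φ sin δ + cos φ cos δ sin H₀ = 2.2806×0.58496×0.67043 + 0.81106×0.74198×0.75850 = 0.894394 + 0.456458 = 1.350852.
Q̄ = (S₀/π) × [bracket] = (603/π) × 1.350852 = 259.3 W/m².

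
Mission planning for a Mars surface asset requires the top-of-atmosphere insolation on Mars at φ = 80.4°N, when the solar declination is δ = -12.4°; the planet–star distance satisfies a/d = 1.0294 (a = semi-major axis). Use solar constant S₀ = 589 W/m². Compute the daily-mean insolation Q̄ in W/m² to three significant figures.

cos H₀ = −tan(+80.4°) tan(-12.400°) = 1.2999 ≥ 1 ⇒ polar night, H₀ = 0 and Q̄ = 0.
Inverse-square distance factor (a/d)² = 1.0294² = 1.059664.

Q̄ ≈ 0.00 W/m²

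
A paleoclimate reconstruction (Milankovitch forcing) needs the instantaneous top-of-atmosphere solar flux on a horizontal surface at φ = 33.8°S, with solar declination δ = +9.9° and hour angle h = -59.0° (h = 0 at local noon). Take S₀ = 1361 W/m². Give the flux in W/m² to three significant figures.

cos θ_z = sin φ sin δ + cos φ cos δ cos h = -0.095643 + 0.421616 = 0.325973.
Flux = S₀ · cos θ_z = 1361 × 0.325973 = 443.6 W/m².

444 W/m²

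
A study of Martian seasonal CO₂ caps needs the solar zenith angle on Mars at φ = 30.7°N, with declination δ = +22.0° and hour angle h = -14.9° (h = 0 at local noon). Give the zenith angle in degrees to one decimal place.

θ_z = 15.9°

cos θ_z = sin φ sin δ + cos φ cos δ cos h = 0.191253 + 0.770435 = 0.961688.
θ_z = arccos(0.961688) = 15.9°.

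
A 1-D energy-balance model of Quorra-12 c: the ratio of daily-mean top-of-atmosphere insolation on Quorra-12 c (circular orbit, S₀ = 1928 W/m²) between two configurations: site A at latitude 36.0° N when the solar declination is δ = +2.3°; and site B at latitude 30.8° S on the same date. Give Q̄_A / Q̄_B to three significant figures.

— Configuration A (φ=+36.0°):
cos H₀ = −tan(+36.0°) tan(+2.300°) = -0.0292, H₀ = 1.6000 rad.
Bracket: H₀ sin φ sin δ + cos φ cos δ sin H₀ = 1.6000×0.58779×0.04013 + 0.80902×0.99919×0.99957 = 0.037741 + 0.808017 = 0.845758.
Q̄ = (S₀/π) × [bracket] = (1928/π) × 0.845758 = 519.04 W/m².
— Configuration B (φ=-30.8°):
cos H₀ = −tan(-30.8°) tan(+2.300°) = 0.0239, H₀ = 1.5469 rad.
Bracket: H₀ sin φ sin δ + cos φ cos δ sin H₀ = 1.5469×-0.51204×0.04013 + 0.85896×0.99919×0.99971 = -0.031786 + 0.858015 = 0.826229.
Q̄ = (S₀/π) × [bracket] = (1928/π) × 0.826229 = 507.06 W/m².
Ratio Q̄_A / Q̄_B = 519.04 / 507.06 = 1.024.

Q̄_A / Q̄_B ≈ 1.02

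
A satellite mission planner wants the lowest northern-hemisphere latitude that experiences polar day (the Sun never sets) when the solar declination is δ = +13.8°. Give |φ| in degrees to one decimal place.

Polar day requires cos H₀ = −tan φ tan δ ≤ −1, i.e. tan φ tan δ ≥ 1.
The boundary is |tan φ| · |tan δ| = 1, so |φ| = 90° − |δ| = 90° − 13.8° = 76.2° in the northern hemisphere.

|φ| = 76.2°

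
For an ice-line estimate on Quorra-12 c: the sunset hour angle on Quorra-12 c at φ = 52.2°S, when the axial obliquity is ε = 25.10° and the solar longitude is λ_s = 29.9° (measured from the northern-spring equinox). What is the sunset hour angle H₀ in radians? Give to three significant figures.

Solar declination: sin δ = sin ε · sin λ_s = sin 25.10° × sin 29.9° = 0.21146, so δ = +12.208°.
cos H₀ = −tan φ · tan δ = −tan(-52.2°) × tan(+12.208°) = 0.2789, so H₀ = 1.2881 rad = 73.80°.

H₀ = 1.29 rad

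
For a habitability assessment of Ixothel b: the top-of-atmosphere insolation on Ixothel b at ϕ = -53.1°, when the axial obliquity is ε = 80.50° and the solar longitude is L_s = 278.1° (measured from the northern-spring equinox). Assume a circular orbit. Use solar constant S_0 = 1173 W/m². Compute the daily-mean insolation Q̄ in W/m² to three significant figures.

Solar declination: sin δ = sin ε · sin L_s = sin 80.50° × sin 278.1° = -0.97645, so δ = -77.540°.
cos h₀ = −tan(-53.1°) tan(-77.540°) = -6.0275 ≤ −1 ⇒ polar day, h₀ = π.
Bracket: h₀ sin ϕ sin δ + cos ϕ cos δ sin h₀ = 3.1416×-0.79968×-0.97645 + 0.60042×0.21576×0.00000 = 2.453111 + 0.000000 = 2.453111.
Q̄ = (S_0/π) × [bracket] = (1173/π) × 2.453111 = 915.9 W/m².

Q̄ ≈ 916 W/m²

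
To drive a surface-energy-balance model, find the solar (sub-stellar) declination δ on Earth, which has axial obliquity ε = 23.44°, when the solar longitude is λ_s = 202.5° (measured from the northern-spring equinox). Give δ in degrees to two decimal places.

sin δ = sin ε · sin λ_s = sin 23.44° × sin 202.5° = -0.152227.
δ = arcsin(-0.152227) = -8.76°.

δ = -8.76°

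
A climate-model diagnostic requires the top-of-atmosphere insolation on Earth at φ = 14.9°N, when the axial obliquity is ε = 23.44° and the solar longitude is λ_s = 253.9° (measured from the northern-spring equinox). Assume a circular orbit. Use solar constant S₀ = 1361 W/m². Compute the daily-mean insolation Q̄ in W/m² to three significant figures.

Q̄ ≈ 322 W/m²

Solar declination: sin δ = sin ε · sin λ_s = sin 23.44° × sin 253.9° = -0.38219, so δ = -22.469°.
cos H₀ = −tan(+14.9°) tan(-22.469°) = 0.1100, H₀ = 1.4605 rad.
Bracket: H₀ sin φ sin δ + cos φ cos δ sin H₀ = 1.4605×0.25713×-0.38219 + 0.96638×0.92409×0.99393 = -0.143527 + 0.887601 = 0.744074.
Q̄ = (S₀/π) × [bracket] = (1361/π) × 0.744074 = 322.3 W/m².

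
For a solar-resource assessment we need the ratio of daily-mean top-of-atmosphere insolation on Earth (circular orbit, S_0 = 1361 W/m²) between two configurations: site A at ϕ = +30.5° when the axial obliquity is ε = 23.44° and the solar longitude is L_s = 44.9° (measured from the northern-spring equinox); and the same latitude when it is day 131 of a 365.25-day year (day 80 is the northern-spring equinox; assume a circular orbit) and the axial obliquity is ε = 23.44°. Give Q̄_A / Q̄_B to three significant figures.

Q̄_A / Q̄_B ≈ 0.985

— Configuration A (ϕ=+30.5°):
Solar declination: sin δ = sin ε · sin L_s = sin 23.44° × sin 44.9° = 0.28079, so δ = +16.307°.
cos h₀ = −tan(+30.5°) tan(+16.307°) = -0.1723, h₀ = 1.7440 rad.
Bracket: h₀ sin ϕ sin δ + cos ϕ cos δ sin h₀ = 1.7440×0.50754×0.28079 + 0.86163×0.95977×0.98504 = 0.248541 + 0.814595 = 1.063136.
Q̄ = (S_0/π) × [bracket] = (1361/π) × 1.063136 = 460.57 W/m².
— Configuration B (ϕ=+30.5°):
Solar longitude: L_s = 360° × (131 − 80)/365.25 = 50.267°.
sin δ = sin 23.44° × sin 50.267° = 0.30591, so δ = +17.813°.
cos h₀ = −tan(+30.5°) tan(+17.813°) = -0.1893, h₀ = 1.7612 rad.
Bracket: h₀ sin ϕ sin δ + cos ϕ cos δ sin h₀ = 1.7612×0.50754×0.30591 + 0.86163×0.95206×0.98193 = 0.273447 + 0.805500 = 1.078947.
Q̄ = (S_0/π) × [bracket] = (1361/π) × 1.078947 = 467.42 W/m².
Ratio Q̄_A / Q̄_B = 460.57 / 467.42 = 0.9853.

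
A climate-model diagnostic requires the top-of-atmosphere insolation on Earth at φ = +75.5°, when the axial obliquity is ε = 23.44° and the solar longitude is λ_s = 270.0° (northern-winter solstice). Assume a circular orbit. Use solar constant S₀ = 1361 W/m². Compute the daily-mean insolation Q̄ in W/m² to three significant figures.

Q̄ ≈ 0.00 W/m²

Solar declination: sin δ = sin ε · sin λ_s = sin 23.44° × sin 270.0° = -0.39779, so δ = -23.440°.
cos H₀ = −tan(+75.5°) tan(-23.440°) = 1.6765 ≥ 1 ⇒ polar night, H₀ = 0 and Q̄ = 0.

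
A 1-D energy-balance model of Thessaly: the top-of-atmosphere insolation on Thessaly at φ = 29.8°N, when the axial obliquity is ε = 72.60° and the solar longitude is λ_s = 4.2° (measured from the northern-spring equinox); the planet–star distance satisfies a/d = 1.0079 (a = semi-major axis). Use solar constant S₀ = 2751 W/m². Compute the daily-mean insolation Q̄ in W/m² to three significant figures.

Q̄ ≈ 819 W/m²

Solar declination: sin δ = sin ε · sin λ_s = sin 72.60° × sin 4.2° = 0.06989, so δ = +4.007°.
cos H₀ = −tan(+29.8°) tan(+4.007°) = -0.0401, H₀ = 1.6109 rad.
Bracket: H₀ sin φ sin δ + cos φ cos δ sin H₀ = 1.6109×0.49697×0.06989 + 0.86777×0.99755×0.99919 = 0.055952 + 0.864943 = 0.920895.
Inverse-square distance factor (a/d)² = 1.0079² = 1.015862.
Q̄ = (S₀/π) × 1.015862 × [bracket] = (2751/π) × 1.015862 × 0.920895 = 819.2 W/m².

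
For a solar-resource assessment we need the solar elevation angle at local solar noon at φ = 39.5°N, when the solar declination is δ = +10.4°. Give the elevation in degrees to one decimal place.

At local noon the hour angle is zero, so the zenith angle equals |φ − δ| = |+39.5° − (+10.400°)| = 29.100°.
Elevation = 90° − 29.100° = 60.9°.

60.9°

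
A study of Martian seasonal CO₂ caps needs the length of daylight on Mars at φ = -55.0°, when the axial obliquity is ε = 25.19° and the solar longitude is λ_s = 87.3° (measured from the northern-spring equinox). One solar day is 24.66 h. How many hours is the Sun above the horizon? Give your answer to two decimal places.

Solar declination: sin δ = sin ε · sin λ_s = sin 25.19° × sin 87.3° = 0.42515, so δ = +25.160°.
cos H₀ = −tan φ · tan δ = −tan(-55.0°) × tan(+25.160°) = 0.6708, so H₀ = 0.8355 rad = 47.87°.
Daylight = 2H₀/(2π) × 24.66 h = (0.8355/π) × 24.66 = 6.56 h.

6.56 h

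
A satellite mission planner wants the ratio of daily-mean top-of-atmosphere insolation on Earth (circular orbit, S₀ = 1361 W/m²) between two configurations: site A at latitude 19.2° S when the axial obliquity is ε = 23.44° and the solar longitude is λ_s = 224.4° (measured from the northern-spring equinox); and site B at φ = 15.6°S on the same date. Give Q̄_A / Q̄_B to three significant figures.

Q̄_A / Q̄_B ≈ 1.01

— Configuration A (φ=-19.2°):
Solar declination: sin δ = sin ε · sin λ_s = sin 23.44° × sin 224.4° = -0.27832, so δ = -16.160°.
cos H₀ = −tan(-19.2°) tan(-16.160°) = -0.1009, H₀ = 1.6719 rad.
Bracket: H₀ sin φ sin δ + cos φ cos δ sin H₀ = 1.6719×-0.32887×-0.27832 + 0.94438×0.96049×0.99490 = 0.153031 + 0.902442 = 1.055473.
Q̄ = (S₀/π) × [bracket] = (1361/π) × 1.055473 = 457.25 W/m².
— Configuration B (φ=-15.6°):
cos H₀ = −tan(-15.6°) tan(-16.160°) = -0.0809, H₀ = 1.6518 rad.
Bracket: H₀ sin φ sin δ + cos φ cos δ sin H₀ = 1.6518×-0.26892×-0.27832 + 0.96316×0.96049×0.99672 = 0.123630 + 0.922071 = 1.045701.
Q̄ = (S₀/π) × [bracket] = (1361/π) × 1.045701 = 453.02 W/m².
Ratio Q̄_A / Q̄_B = 457.25 / 453.02 = 1.009.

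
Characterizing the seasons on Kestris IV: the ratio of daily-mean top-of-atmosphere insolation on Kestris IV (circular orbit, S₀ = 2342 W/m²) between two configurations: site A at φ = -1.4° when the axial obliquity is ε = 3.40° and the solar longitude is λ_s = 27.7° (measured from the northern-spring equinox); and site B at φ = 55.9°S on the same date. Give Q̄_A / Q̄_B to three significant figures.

Q̄_A / Q̄_B ≈ 1.90

— Configuration A (φ=-1.4°):
Solar declination: sin δ = sin ε · sin λ_s = sin 3.40° × sin 27.7° = 0.02757, so δ = +1.580°.
cos H₀ = −tan(-1.4°) tan(+1.580°) = 0.0007, H₀ = 1.5701 rad.
Bracket: H₀ sin φ sin δ + cos φ cos δ sin H₀ = 1.5701×-0.02443×0.02757 + 0.99970×0.99962×1.00000 = -0.001058 + 0.999320 = 0.998262.
Q̄ = (S₀/π) × [bracket] = (2342/π) × 0.998262 = 744.19 W/m².
— Configuration B (φ=-55.9°):
cos H₀ = −tan(-55.9°) tan(+1.580°) = 0.0407, H₀ = 1.5301 rad.
Bracket: H₀ sin φ sin δ + cos φ cos δ sin H₀ = 1.5301×-0.82806×0.02757 + 0.56064×0.99962×0.99917 = -0.034932 + 0.559962 = 0.525030.
Q̄ = (S₀/π) × [bracket] = (2342/π) × 0.525030 = 391.40 W/m².
Ratio Q̄_A / Q̄_B = 744.19 / 391.40 = 1.901.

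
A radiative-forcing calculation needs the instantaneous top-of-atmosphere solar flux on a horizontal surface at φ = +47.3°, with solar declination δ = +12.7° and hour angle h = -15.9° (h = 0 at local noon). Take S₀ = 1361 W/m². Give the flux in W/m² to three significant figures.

1.09e+03 W/m²

cos θ_z = sin φ sin δ + cos φ cos δ cos h = 0.161568 + 0.636257 = 0.797825.
Flux = S₀ · cos θ_z = 1361 × 0.797825 = 1086 W/m².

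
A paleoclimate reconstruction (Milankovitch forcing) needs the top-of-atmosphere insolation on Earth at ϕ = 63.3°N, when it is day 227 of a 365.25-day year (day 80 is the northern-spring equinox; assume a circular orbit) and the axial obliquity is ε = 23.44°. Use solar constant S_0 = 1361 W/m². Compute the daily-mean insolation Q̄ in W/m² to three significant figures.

Q̄ ≈ 350 W/m²

Solar longitude: L_s = 360° × (227 − 80)/365.25 = 144.887°.
sin δ = sin 23.44° × sin 144.887° = 0.22880, so δ = +13.227°.
cos h₀ = −tan(+63.3°) tan(+13.227°) = -0.4673, h₀ = 2.0571 rad.
Bracket: h₀ sin ϕ sin δ + cos ϕ cos δ sin h₀ = 2.0571×0.89337×0.22880 + 0.44932×0.97347×0.88409 = 0.420478 + 0.386701 = 0.807179.
Q̄ = (S_0/π) × [bracket] = (1361/π) × 0.807179 = 349.7 W/m².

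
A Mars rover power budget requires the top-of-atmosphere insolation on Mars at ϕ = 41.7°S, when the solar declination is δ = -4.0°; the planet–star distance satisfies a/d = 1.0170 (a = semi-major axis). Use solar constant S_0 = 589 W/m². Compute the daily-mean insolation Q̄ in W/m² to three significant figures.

cos h₀ = −tan(-41.7°) tan(-4.000°) = -0.0623, h₀ = 1.6331 rad.
Bracket: h₀ sin ϕ sin δ + cos ϕ cos δ sin h₀ = 1.6331×-0.66523×-0.06976 + 0.74664×0.99756×0.99806 = 0.075786 + 0.743373 = 0.819159.
Inverse-square distance factor (a/d)² = 1.0170² = 1.034289.
Q̄ = (S_0/π) × 1.034289 × [bracket] = (589/π) × 1.034289 × 0.819159 = 158.8 W/m².

Q̄ ≈ 159 W/m²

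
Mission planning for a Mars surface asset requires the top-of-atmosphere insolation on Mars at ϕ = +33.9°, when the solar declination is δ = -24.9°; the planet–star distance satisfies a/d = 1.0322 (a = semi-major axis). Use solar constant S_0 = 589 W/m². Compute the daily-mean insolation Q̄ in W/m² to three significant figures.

Q̄ ≈ 84.1 W/m²

cos h₀ = −tan(+33.9°) tan(-24.900°) = 0.3119, h₀ = 1.2536 rad.
Bracket: h₀ sin ϕ sin δ + cos ϕ cos δ sin h₀ = 1.2536×0.55775×-0.42104 + 0.83001×0.90704×0.95011 = -0.294389 + 0.715292 = 0.420903.
Inverse-square distance factor (a/d)² = 1.0322² = 1.065437.
Q̄ = (S_0/π) × 1.065437 × [bracket] = (589/π) × 1.065437 × 0.420903 = 84.08 W/m².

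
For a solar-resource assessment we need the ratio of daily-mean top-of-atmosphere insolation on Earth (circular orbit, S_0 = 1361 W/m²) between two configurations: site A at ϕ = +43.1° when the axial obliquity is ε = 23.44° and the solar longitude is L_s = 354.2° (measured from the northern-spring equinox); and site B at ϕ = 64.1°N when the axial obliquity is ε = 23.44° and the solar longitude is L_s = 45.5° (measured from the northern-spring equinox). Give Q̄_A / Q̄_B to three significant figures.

— Configuration A (ϕ=+43.1°):
Solar declination: sin δ = sin ε · sin L_s = sin 23.44° × sin 354.2° = -0.04020, so δ = -2.304°.
cos h₀ = −tan(+43.1°) tan(-2.304°) = 0.0376, h₀ = 1.5331 rad.
Bracket: h₀ sin ϕ sin δ + cos ϕ cos δ sin h₀ = 1.5331×0.68327×-0.04020 + 0.73016×0.99919×0.99929 = -0.042110 + 0.729051 = 0.686941.
Q̄ = (S_0/π) × [bracket] = (1361/π) × 0.686941 = 297.60 W/m².
— Configuration B (ϕ=+64.1°):
Solar declination: sin δ = sin ε · sin L_s = sin 23.44° × sin 45.5° = 0.28372, so δ = +16.483°.
cos h₀ = −tan(+64.1°) tan(+16.483°) = -0.6093, h₀ = 2.2260 rad.
Bracket: h₀ sin ϕ sin δ + cos ϕ cos δ sin h₀ = 2.2260×0.89956×0.28372 + 0.43680×0.95891×0.79291 = 0.568127 + 0.332112 = 0.900239.
Q̄ = (S_0/π) × [bracket] = (1361/π) × 0.900239 = 390.00 W/m².
Ratio Q̄_A / Q̄_B = 297.60 / 390.00 = 0.7631.

Q̄_A / Q̄_B ≈ 0.763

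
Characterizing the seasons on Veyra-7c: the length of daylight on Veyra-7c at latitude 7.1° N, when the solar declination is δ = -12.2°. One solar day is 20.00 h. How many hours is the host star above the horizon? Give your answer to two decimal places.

9.83 h

cos h₀ = −tan ϕ · tan δ = −tan(+7.1°) × tan(-12.200°) = 0.0269, so h₀ = 1.5439 rad = 88.46°.
Daylight = 2h₀/(2π) × 20.00 h = (1.5439/π) × 20.00 = 9.83 h.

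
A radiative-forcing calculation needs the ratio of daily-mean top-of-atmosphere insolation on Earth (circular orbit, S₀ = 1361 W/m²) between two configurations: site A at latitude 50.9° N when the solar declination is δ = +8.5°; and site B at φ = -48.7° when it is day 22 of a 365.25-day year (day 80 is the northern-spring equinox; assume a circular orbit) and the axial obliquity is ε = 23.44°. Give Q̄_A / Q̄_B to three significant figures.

— Configuration A (φ=+50.9°):
cos H₀ = −tan(+50.9°) tan(+8.500°) = -0.1839, H₀ = 1.7557 rad.
Bracket: H₀ sin φ sin δ + cos φ cos δ sin H₀ = 1.7557×0.77605×0.14781 + 0.63068×0.98902×0.98295 = 0.201393 + 0.613120 = 0.814513.
Q̄ = (S₀/π) × [bracket] = (1361/π) × 0.814513 = 352.86 W/m².
— Configuration B (φ=-48.7°):
Solar longitude: λ_s = 360° × (22 − 80)/365.25 = -57.166°, i.e. -57.166° + 360° = 302.834°.
sin δ = sin 23.44° × sin 302.834° = -0.33424, so δ = -19.526°.
cos H₀ = −tan(-48.7°) tan(-19.526°) = -0.4037, H₀ = 1.9863 rad.
Bracket: H₀ sin φ sin δ + cos φ cos δ sin H₀ = 1.9863×-0.75126×-0.33424 + 0.66000×0.94249×0.91490 = 0.498762 + 0.569108 = 1.067870.
Q̄ = (S₀/π) × [bracket] = (1361/π) × 1.067870 = 462.62 W/m².
Ratio Q̄_A / Q̄_B = 352.86 / 462.62 = 0.7627.

Q̄_A / Q̄_B ≈ 0.763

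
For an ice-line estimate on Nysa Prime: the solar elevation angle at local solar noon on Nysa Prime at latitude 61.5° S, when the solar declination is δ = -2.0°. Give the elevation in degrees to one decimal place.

30.5°

At local noon the hour angle is zero, so the zenith angle equals |φ − δ| = |-61.5° − (-2.000°)| = 59.500°.
Elevation = 90° − 59.500° = 30.5°.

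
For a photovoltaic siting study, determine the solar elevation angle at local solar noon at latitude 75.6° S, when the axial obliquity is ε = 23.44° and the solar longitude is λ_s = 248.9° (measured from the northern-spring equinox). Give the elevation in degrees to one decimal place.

Solar declination: sin δ = sin ε · sin λ_s = sin 23.44° × sin 248.9° = -0.37112, so δ = -21.785°.
At local noon the hour angle is zero, so the zenith angle equals |φ − δ| = |-75.6° − (-21.785°)| = 53.815°.
Elevation = 90° − 53.815° = 36.2°.

36.2°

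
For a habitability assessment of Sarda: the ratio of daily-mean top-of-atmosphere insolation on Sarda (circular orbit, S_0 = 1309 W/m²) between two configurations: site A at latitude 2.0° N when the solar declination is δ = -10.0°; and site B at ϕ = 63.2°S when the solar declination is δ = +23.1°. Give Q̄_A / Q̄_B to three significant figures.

— Configuration A (ϕ=+2.0°):
cos h₀ = −tan(+2.0°) tan(-10.000°) = 0.0062, h₀ = 1.5646 rad.
Bracket: h₀ sin ϕ sin δ + cos ϕ cos δ sin h₀ = 1.5646×0.03490×-0.17365 + 0.99939×0.98481×0.99998 = -0.009482 + 0.984190 = 0.974708.
Q̄ = (S_0/π) × [bracket] = (1309/π) × 0.974708 = 406.13 W/m².
— Configuration B (ϕ=-63.2°):
cos h₀ = −tan(-63.2°) tan(+23.100°) = 0.8444, h₀ = 0.5654 rad.
Bracket: h₀ sin ϕ sin δ + cos ϕ cos δ sin h₀ = 0.5654×-0.89259×0.39234 + 0.45088×0.91982×0.53572 = -0.198002 + 0.222178 = 0.024176.
Q̄ = (S_0/π) × [bracket] = (1309/π) × 0.024176 = 10.073 W/m².
Ratio Q̄_A / Q̄_B = 406.13 / 10.073 = 40.32.

Q̄_A / Q̄_B ≈ 40.3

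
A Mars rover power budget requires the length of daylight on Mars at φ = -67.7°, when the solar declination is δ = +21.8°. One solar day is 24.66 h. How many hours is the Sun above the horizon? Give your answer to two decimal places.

cos H₀ = −tan φ · tan δ = −tan(-67.7°) × tan(+21.800°) = 0.9752, so H₀ = 0.2230 rad = 12.78°.
Daylight = 2H₀/(2π) × 24.66 h = (0.2230/π) × 24.66 = 1.75 h.

1.75 h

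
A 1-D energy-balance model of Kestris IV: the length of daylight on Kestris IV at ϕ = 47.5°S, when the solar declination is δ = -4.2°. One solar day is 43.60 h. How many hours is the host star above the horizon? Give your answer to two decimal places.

cos h₀ = −tan ϕ · tan δ = −tan(-47.5°) × tan(-4.200°) = -0.0801, so h₀ = 1.6510 rad = 94.60°.
Daylight = 2h₀/(2π) × 43.60 h = (1.6510/π) × 43.60 = 22.91 h.

22.91 h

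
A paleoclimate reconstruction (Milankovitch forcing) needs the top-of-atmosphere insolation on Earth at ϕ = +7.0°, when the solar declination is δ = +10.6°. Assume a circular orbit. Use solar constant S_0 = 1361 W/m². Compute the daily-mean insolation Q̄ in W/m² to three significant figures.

Q̄ ≈ 438 W/m²

cos h₀ = −tan(+7.0°) tan(+10.600°) = -0.0230, h₀ = 1.5938 rad.
Bracket: h₀ sin ϕ sin δ + cos ϕ cos δ sin h₀ = 1.5938×0.12187×0.18395 + 0.99255×0.98294×0.99974 = 0.035730 + 0.975363 = 1.011093.
Q̄ = (S_0/π) × [bracket] = (1361/π) × 1.011093 = 438.0 W/m².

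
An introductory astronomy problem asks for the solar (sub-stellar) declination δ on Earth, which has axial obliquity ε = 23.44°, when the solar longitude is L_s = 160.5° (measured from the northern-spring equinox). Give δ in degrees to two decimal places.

sin δ = sin ε · sin L_s = sin 23.44° × sin 160.5° = 0.132785.
δ = arcsin(0.132785) = +7.63°.

δ = +7.63°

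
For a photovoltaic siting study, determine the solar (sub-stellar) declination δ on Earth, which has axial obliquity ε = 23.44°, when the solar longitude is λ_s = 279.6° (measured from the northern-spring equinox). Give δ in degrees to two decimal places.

δ = -23.09°

sin δ = sin ε · sin λ_s = sin 23.44° × sin 279.6° = -0.392218.
δ = arcsin(-0.392218) = -23.09°.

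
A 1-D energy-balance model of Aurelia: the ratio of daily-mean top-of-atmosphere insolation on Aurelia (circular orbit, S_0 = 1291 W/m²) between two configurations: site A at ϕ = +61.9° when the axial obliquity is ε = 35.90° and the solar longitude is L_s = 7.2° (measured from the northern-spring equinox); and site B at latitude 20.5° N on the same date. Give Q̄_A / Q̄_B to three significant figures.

Q̄_A / Q̄_B ≈ 0.591

— Configuration A (ϕ=+61.9°):
Solar declination: sin δ = sin ε · sin L_s = sin 35.90° × sin 7.2° = 0.07349, so δ = +4.215°.
cos h₀ = −tan(+61.9°) tan(+4.215°) = -0.1380, h₀ = 1.7092 rad.
Bracket: h₀ sin ϕ sin δ + cos ϕ cos δ sin h₀ = 1.7092×0.88213×0.07349 + 0.47101×0.99730×0.99043 = 0.110804 + 0.465243 = 0.576047.
Q̄ = (S_0/π) × [bracket] = (1291/π) × 0.576047 = 236.72 W/m².
— Configuration B (ϕ=+20.5°):
cos h₀ = −tan(+20.5°) tan(+4.215°) = -0.0276, h₀ = 1.5984 rad.
Bracket: h₀ sin ϕ sin δ + cos ϕ cos δ sin h₀ = 1.5984×0.35021×0.07349 + 0.93667×0.99730×0.99962 = 0.041138 + 0.933786 = 0.974924.
Q̄ = (S_0/π) × [bracket] = (1291/π) × 0.974924 = 400.63 W/m².
Ratio Q̄_A / Q̄_B = 236.72 / 400.63 = 0.5909.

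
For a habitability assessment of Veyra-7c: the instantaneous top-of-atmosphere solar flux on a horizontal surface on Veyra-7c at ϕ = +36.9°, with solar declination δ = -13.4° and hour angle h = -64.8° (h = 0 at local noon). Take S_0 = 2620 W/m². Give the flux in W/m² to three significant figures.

503 W/m²

cos θ_z = sin ϕ sin δ + cos ϕ cos δ cos h = -0.139146 + 0.331220 = 0.192074.
Flux = S_0 · cos θ_z = 2620 × 0.192074 = 503.2 W/m².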